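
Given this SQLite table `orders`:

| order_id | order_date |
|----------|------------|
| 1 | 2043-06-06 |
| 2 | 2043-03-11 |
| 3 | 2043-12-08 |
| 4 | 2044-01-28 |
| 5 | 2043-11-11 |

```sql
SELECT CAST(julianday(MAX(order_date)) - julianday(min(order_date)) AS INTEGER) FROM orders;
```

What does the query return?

323

MIN = 2043-03-11, MAX = 2044-01-28.
20 days remain in March 2043 after the 11th (31 − 11).
Full months from April 2043 through December 2043 contribute their day counts.
Then 28 days into January 2044.
Total: 20 + 30 + 31 + 30 + 31 + 31 + 30 + 31 + 30 + 31 + 28 = 323.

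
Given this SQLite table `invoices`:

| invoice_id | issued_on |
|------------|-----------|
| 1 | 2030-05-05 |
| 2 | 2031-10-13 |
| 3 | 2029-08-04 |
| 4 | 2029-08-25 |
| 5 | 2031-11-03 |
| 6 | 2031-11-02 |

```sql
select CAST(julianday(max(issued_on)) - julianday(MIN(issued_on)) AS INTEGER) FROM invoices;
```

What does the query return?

821

MIN = 2029-08-04, MAX = 2031-11-03.
27 days remain in August 2029 after the 4th (31 − 4).
Full months from September 2029 through October 2031 contribute their day counts.
Then 3 days into November 2031.
Total: 27 + 30 + 31 + 30 + 31 + 31 + 28 + 31 + 30 + 31 + 30 + 31 + 31 + 30 + 31 + 30 + 31 + 31 + 28 + 31 + 30 + 31 + 30 + 31 + 31 + 30 + 31 + 3 = 821.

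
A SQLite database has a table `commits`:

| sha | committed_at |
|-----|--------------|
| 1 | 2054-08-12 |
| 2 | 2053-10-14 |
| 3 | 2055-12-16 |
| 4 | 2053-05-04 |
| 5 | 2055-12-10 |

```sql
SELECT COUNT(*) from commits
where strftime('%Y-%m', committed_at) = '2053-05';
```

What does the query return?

Rows with year-month 2053-05: 2053-05-04 → 1.

1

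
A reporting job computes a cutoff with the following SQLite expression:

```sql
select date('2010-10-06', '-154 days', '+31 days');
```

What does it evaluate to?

Applying '-154 days' to 2010-10-06: counting 154 days back gives 2010-05-05.
May 2010 has 31 days; 26 remain after the 5th, so 27 days reach 2010-06-01.
Advancing 4 more days within June lands on 2010-06-05.

2010-06-05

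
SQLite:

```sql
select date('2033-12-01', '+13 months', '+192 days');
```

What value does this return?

2035-07-12

Adding +13 months to 2033-12-01 gives 2035-01-01.
Applying '+192 days' to 2035-01-01: counting 192 days forward gives 2035-07-12.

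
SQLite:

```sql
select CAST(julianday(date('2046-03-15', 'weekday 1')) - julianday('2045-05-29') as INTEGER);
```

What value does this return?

294

`weekday 1` advances to the next Monday; 2046-03-15 is a Thursday, so it moves forward to 2046-03-19.
2 days remain in May 2045 after the 29th (31 − 29).
Full months from June 2045 through February 2046 contribute their day counts.
Then 19 days into March 2046.
Total: 2 + 30 + 31 + 31 + 30 + 31 + 30 + 31 + 31 + 28 + 19 = 294.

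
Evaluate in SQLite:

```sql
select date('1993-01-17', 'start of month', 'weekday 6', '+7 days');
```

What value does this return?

1993-01-09

`start of month` rewinds 1993-01-17 to 1993-01-01.
`weekday 6` advances to the next Saturday; 1993-01-01 is a Friday, so it moves forward to 1993-01-02.
Advancing 7 more days within January lands on 1993-01-09.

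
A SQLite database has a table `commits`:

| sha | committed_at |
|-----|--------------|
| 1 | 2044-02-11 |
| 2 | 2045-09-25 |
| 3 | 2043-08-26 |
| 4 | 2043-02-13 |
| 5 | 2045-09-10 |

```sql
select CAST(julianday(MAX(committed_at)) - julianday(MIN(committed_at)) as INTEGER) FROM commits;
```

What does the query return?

955

MIN = 2043-02-13, MAX = 2045-09-25.
15 days remain in February 2043 after the 13th (28 − 13).
Full months from March 2043 through August 2045 contribute their day counts.
Then 25 days into September 2045.
Total: 15 + 31 + 30 + 31 + 30 + 31 + 31 + 30 + 31 + 30 + 31 + 31 + 29 + 31 + 30 + 31 + 30 + 31 + 31 + 30 + 31 + 30 + 31 + 31 + 28 + 31 + 30 + 31 + 30 + 31 + 31 + 25 = 955.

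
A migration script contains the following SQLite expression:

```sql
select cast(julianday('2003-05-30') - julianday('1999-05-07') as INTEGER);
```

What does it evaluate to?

1484

24 days remain in May 1999 after the 7th (31 − 7).
Full months from June 1999 through April 2003 contribute their day counts.
Then 30 days into May 2003.
Total: 24 + 30 + 31 + 31 + 30 + 31 + 30 + 31 + 31 + 29 + 31 + 30 + 31 + 30 + 31 + 31 + 30 + 31 + 30 + 31 + 31 + 28 + 31 + 30 + 31 + 30 + 31 + 31 + 30 + 31 + 30 + 31 + 31 + 28 + 31 + 30 + 31 + 30 + 31 + 31 + 30 + 31 + 30 + 31 + 31 + 28 + 31 + 30 + 30 = 1484.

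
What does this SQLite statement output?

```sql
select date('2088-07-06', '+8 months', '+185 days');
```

Adding +8 months to 2088-07-06 gives 2089-03-06.
Applying '+185 days' to 2089-03-06: counting 185 days forward gives 2089-09-07.

2089-09-07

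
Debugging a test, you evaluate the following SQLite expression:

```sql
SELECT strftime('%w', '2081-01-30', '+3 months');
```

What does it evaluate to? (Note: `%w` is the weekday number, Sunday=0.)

3

First apply '+3 months': 2081-01-30 → 2081-04-30.
2081-04-30 is a Wednesday; with Sunday=0 that is 3.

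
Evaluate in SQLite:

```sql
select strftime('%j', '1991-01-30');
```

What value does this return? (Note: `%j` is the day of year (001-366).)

030

Day-of-year for 1991-01-30: days since 1991-01-01 inclusive = 30, zero-padded to 030.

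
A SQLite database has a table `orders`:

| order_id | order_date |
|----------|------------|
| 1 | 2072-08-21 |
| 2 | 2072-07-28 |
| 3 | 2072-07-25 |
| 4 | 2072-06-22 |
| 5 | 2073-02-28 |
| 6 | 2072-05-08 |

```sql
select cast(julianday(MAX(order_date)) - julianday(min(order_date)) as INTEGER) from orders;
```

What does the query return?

MIN = 2072-05-08, MAX = 2073-02-28.
23 days remain in May 2072 after the 8th (31 − 8).
Full months from June 2072 through January 2073 contribute their day counts.
Then 28 days into February 2073.
Total: 23 + 30 + 31 + 31 + 30 + 31 + 30 + 31 + 31 + 28 = 296.

296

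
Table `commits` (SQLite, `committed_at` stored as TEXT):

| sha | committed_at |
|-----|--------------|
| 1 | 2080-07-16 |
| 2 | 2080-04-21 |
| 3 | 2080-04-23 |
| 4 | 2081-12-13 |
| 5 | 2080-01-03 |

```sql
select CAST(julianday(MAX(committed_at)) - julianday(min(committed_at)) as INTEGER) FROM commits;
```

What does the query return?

710

MIN = 2080-01-03, MAX = 2081-12-13.
28 days remain in January 2080 after the 3rd (31 − 3).
Full months from February 2080 through November 2081 contribute their day counts.
Then 13 days into December 2081.
Total: 28 + 29 + 31 + 30 + 31 + 30 + 31 + 31 + 30 + 31 + 30 + 31 + 31 + 28 + 31 + 30 + 31 + 30 + 31 + 31 + 30 + 31 + 30 + 13 = 710.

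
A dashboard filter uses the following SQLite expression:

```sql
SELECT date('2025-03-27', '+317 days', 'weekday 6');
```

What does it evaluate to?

Applying '+317 days' to 2025-03-27: counting 317 days forward gives 2026-02-07.
`weekday 6` advances to the next Saturday; 2026-02-07 is already a Saturday, so it stays at 2026-02-07.

2026-02-07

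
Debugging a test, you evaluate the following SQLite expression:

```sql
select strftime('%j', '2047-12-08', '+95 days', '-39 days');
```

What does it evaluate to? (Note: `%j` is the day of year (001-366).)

033

First apply '+95 days', '-39 days': 2047-12-08 → 2048-02-02.
Day-of-year for 2048-02-02: days since 2048-01-01 inclusive = 33, zero-padded to 033.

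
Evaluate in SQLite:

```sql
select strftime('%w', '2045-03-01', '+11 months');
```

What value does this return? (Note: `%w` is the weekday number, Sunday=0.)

4

First apply '+11 months': 2045-03-01 → 2046-02-01.
2046-02-01 is a Thursday; with Sunday=0 that is 4.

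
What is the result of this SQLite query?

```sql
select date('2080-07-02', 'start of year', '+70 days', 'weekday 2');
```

2080-03-12

`start of year` rewinds 2080-07-02 to 2080-01-01.
Applying '+70 days' to 2080-01-01: counting 70 days forward gives 2080-03-11.
`weekday 2` advances to the next Tuesday; 2080-03-11 is a Monday, so it moves forward to 2080-03-12.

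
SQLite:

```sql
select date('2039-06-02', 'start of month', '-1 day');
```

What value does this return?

`start of month` rewinds 2039-06-02 to 2039-06-01.
Going back 1 day from 2039-06-01 reaches 2039-05-31 (last day of May, 31 days).

2039-05-31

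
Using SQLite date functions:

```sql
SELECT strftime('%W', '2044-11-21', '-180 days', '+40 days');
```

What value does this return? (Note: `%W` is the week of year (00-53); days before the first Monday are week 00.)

27

First apply '-180 days', '+40 days': 2044-11-21 → 2044-07-04.
2044-07-04 is a Monday. SQLite's %W counts Mondays since the year started; the result is 27.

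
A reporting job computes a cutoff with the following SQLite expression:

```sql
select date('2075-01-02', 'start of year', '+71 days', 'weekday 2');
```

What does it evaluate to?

`start of year` rewinds 2075-01-02 to 2075-01-01.
Applying '+71 days' to 2075-01-01: counting 71 days forward gives 2075-03-13.
`weekday 2` advances to the next Tuesday; 2075-03-13 is a Wednesday, so it moves forward to 2075-03-19.

2075-03-19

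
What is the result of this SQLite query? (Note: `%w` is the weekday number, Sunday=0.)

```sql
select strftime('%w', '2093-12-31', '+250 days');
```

2

First apply '+250 days': 2093-12-31 → 2094-09-07.
2094-09-07 is a Tuesday; with Sunday=0 that is 2.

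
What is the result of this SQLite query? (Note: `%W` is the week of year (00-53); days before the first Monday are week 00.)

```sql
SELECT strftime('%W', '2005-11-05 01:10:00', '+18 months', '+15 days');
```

First apply '+18 months', '+15 days': 2005-11-05 01:10:00 → 2007-05-20 01:10:00.
2007-05-20 is a Sunday. SQLite's %W counts Mondays since the year started; the result is 20.

20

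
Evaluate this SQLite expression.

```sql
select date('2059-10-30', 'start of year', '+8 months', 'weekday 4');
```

2059-09-04

`start of year` rewinds 2059-10-30 to 2059-01-01.
Adding +8 months to 2059-01-01 gives 2059-09-01.
`weekday 4` advances to the next Thursday; 2059-09-01 is a Monday, so it moves forward to 2059-09-04.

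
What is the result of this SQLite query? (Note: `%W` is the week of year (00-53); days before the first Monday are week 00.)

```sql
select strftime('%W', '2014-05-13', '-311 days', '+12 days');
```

28

First apply '-311 days', '+12 days': 2014-05-13 → 2013-07-18.
2013-07-18 is a Thursday. SQLite's %W counts Mondays since the year started; the result is 28.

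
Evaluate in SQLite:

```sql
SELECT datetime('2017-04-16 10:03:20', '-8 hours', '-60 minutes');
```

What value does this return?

2017-04-16 01:03:20

-8 hours from 2017-04-16 10:03:20 is 2017-04-16 02:03:20.
60 minutes = 1h 0m; -60 minutes from 2017-04-16 02:03:20 is 2017-04-16 01:03:20.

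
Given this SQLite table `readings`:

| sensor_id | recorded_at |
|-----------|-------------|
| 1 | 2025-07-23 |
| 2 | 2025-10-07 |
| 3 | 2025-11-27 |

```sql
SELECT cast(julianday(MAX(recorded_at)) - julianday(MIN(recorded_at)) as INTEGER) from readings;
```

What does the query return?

MIN = 2025-07-23, MAX = 2025-11-27.
8 days remain in July 2025 after the 23rd (31 − 23).
August 2025: 31 days.
September 2025: 30 days.
October 2025: 31 days.
Then 27 days into November 2025.
Total: 8 + 31 + 30 + 31 + 27 = 127.

127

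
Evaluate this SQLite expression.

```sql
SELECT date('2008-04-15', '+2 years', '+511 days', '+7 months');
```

2012-04-08

Adding +2 years to 2008-04-15 gives 2010-04-15.
Applying '+511 days' to 2010-04-15: counting 511 days forward gives 2011-09-08.
Adding +7 months to 2011-09-08 gives 2012-04-08.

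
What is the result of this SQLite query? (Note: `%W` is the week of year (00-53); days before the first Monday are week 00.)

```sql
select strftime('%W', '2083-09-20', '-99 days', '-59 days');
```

15

First apply '-99 days', '-59 days': 2083-09-20 → 2083-04-15.
2083-04-15 is a Thursday. SQLite's %W counts Mondays since the year started; the result is 15.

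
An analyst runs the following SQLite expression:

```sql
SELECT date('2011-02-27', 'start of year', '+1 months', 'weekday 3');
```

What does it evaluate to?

2011-02-02

`start of year` rewinds 2011-02-27 to 2011-01-01.
Adding +1 month to 2011-01-01 gives 2011-02-01.
`weekday 3` advances to the next Wednesday; 2011-02-01 is a Tuesday, so it moves forward to 2011-02-02.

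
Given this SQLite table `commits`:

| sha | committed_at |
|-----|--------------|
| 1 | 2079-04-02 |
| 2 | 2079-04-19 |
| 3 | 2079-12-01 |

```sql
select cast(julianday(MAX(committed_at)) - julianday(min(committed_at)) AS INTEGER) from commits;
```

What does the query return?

243

MIN = 2079-04-02, MAX = 2079-12-01.
28 days remain in April 2079 after the 2nd (30 − 2).
Full months from May 2079 through November 2079 contribute their day counts.
Then 1 day into December 2079.
Total: 28 + 31 + 30 + 31 + 31 + 30 + 31 + 30 + 1 = 243.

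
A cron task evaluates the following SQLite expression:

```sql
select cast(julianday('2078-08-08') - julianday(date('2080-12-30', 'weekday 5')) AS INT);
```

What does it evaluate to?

-879

`weekday 5` advances to the next Friday; 2080-12-30 is a Monday, so it moves forward to 2081-01-03.
23 days remain in August 2078 after the 8th (31 − 8).
Full months from September 2078 through December 2080 contribute their day counts.
Then 3 days into January 2081.
Total: 23 + 30 + 31 + 30 + 31 + 31 + 28 + 31 + 30 + 31 + 30 + 31 + 31 + 30 + 31 + 30 + 31 + 31 + 29 + 31 + 30 + 31 + 30 + 31 + 31 + 30 + 31 + 30 + 31 + 3 = 879.
The subtraction is earlier − later, so the result is −879 → -879.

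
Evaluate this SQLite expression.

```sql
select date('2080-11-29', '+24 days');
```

2080-12-23

November 2080 has 30 days; 1 remain after the 29th, so 2 days reach 2080-12-01.
Advancing 22 more days within December lands on 2080-12-23.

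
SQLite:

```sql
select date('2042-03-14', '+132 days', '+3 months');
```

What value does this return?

Applying '+132 days' to 2042-03-14: counting 132 days forward gives 2042-07-24.
Adding +3 months to 2042-07-24 gives 2042-10-24.

2042-10-24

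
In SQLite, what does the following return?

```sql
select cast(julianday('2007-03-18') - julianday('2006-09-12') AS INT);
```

187

18 days remain in September 2006 after the 12th (30 − 12).
October 2006: 31 days.
November 2006: 30 days.
December 2006: 31 days.
January 2007: 31 days.
February 2007: 28 days.
Then 18 days into March 2007.
Total: 18 + 31 + 30 + 31 + 31 + 28 + 18 = 187.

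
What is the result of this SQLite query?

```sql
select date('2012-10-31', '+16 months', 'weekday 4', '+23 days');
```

Adding +16 months to 2012-10-31 targets 2014-02-31. February 2014 has only 28 days, so SQLite normalizes the 3-day overflow forward to 2014-03-03.
`weekday 4` advances to the next Thursday; 2014-03-03 is a Monday, so it moves forward to 2014-03-06.
Advancing 23 more days within March lands on 2014-03-29.

2014-03-29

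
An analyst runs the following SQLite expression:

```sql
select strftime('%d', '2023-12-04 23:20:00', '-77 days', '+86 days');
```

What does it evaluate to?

13

First apply '-77 days', '+86 days': 2023-12-04 23:20:00 → 2023-12-13 23:20:00.
`%d` extracts the 2-digit day of month: 13.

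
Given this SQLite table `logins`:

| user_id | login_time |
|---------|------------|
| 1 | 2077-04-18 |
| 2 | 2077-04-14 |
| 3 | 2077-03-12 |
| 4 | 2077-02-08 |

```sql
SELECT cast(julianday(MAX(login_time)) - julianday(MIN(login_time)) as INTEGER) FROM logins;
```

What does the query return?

MIN = 2077-02-08, MAX = 2077-04-18.
20 days remain in February 2077 after the 8th (28 − 8).
March 2077: 31 days.
Then 18 days into April 2077.
Total: 20 + 31 + 18 = 69.

69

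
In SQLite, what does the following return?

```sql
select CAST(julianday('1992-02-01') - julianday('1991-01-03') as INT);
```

28 days remain in January 1991 after the 3rd (31 − 3).
Full months from February 1991 through January 1992 contribute their day counts.
Then 1 day into February 1992.
Total: 28 + 28 + 31 + 30 + 31 + 30 + 31 + 31 + 30 + 31 + 30 + 31 + 31 + 1 = 394.

394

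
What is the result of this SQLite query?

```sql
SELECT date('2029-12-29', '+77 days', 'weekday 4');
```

2030-03-21

Applying '+77 days' to 2029-12-29: counting 77 days forward gives 2030-03-16.
`weekday 4` advances to the next Thursday; 2030-03-16 is a Saturday, so it moves forward to 2030-03-21.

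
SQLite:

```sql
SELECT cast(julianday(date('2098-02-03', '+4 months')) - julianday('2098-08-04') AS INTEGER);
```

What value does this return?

Adding +4 months to 2098-02-03 gives 2098-06-03.
27 days remain in June 2098 after the 3rd (30 − 3).
July 2098: 31 days.
Then 4 days into August 2098.
Total: 27 + 31 + 4 = 62.
The subtraction is earlier − later, so the result is −62 → -62.

-62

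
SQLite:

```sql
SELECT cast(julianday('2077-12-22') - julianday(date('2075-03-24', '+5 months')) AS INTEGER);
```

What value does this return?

Adding +5 months to 2075-03-24 gives 2075-08-24.
7 days remain in August 2075 after the 24th (31 − 24).
Full months from September 2075 through November 2077 contribute their day counts.
Then 22 days into December 2077.
Total: 7 + 30 + 31 + 30 + 31 + 31 + 29 + 31 + 30 + 31 + 30 + 31 + 31 + 30 + 31 + 30 + 31 + 31 + 28 + 31 + 30 + 31 + 30 + 31 + 31 + 30 + 31 + 30 + 22 = 851.

851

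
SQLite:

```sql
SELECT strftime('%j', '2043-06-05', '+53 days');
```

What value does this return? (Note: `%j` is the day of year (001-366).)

209

First apply '+53 days': 2043-06-05 → 2043-07-28.
Day-of-year for 2043-07-28: days since 2043-01-01 inclusive = 209, zero-padded to 209.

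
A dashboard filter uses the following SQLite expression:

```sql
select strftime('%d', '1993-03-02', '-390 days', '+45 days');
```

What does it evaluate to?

22

First apply '-390 days', '+45 days': 1993-03-02 → 1992-03-22.
`%d` extracts the 2-digit day of month: 22.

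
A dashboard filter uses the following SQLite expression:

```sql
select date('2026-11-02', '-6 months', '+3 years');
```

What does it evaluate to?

Adding -6 months to 2026-11-02 gives 2026-05-02.
Adding +3 years to 2026-05-02 gives 2029-05-02.

2029-05-02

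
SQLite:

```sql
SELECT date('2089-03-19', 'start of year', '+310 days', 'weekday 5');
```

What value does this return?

2089-11-11

`start of year` rewinds 2089-03-19 to 2089-01-01.
Applying '+310 days' to 2089-01-01: counting 310 days forward gives 2089-11-07.
`weekday 5` advances to the next Friday; 2089-11-07 is a Monday, so it moves forward to 2089-11-11.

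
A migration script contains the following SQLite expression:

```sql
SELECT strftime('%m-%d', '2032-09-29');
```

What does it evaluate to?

`%m-%d` extracts the month-day: 09-29.

09-29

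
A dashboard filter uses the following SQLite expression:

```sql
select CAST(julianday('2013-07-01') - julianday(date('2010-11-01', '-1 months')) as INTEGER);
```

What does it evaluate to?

Adding -1 month to 2010-11-01 gives 2010-10-01.
30 days remain in October 2010 after the 1st (31 − 1).
Full months from November 2010 through June 2013 contribute their day counts.
Then 1 day into July 2013.
Total: 30 + 30 + 31 + 31 + 28 + 31 + 30 + 31 + 30 + 31 + 31 + 30 + 31 + 30 + 31 + 31 + 29 + 31 + 30 + 31 + 30 + 31 + 31 + 30 + 31 + 30 + 31 + 31 + 28 + 31 + 30 + 31 + 30 + 1 = 1004.

1004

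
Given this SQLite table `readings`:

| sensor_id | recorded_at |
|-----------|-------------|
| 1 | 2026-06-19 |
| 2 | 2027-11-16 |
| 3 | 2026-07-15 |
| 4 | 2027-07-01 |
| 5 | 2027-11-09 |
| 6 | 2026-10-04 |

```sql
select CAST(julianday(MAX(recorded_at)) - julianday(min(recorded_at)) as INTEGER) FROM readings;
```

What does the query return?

515

MIN = 2026-06-19, MAX = 2027-11-16.
11 days remain in June 2026 after the 19th (30 − 19).
Full months from July 2026 through October 2027 contribute their day counts.
Then 16 days into November 2027.
Total: 11 + 31 + 31 + 30 + 31 + 30 + 31 + 31 + 28 + 31 + 30 + 31 + 30 + 31 + 31 + 30 + 31 + 16 = 515.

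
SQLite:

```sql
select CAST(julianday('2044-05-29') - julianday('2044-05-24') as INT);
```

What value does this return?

Both dates are in May 2044: 29 − 24 = 5.

5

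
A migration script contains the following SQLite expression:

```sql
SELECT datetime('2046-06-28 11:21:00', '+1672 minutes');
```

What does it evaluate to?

1672 minutes = 27h 52m; +1672 minutes from 2046-06-28 11:21:00 is 2046-06-29 15:13:00 (crosses midnight).

2046-06-29 15:13:00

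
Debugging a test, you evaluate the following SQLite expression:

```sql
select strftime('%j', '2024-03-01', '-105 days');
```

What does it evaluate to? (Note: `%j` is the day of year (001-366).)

321

First apply '-105 days': 2024-03-01 → 2023-11-17.
Day-of-year for 2023-11-17: days since 2023-01-01 inclusive = 321, zero-padded to 321.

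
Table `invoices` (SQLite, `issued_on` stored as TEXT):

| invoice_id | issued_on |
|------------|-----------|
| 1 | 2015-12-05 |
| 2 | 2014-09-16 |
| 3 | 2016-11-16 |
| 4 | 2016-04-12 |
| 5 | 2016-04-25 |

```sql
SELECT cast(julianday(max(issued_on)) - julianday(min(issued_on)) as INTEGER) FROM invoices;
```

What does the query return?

792

MIN = 2014-09-16, MAX = 2016-11-16.
14 days remain in September 2014 after the 16th (30 − 16).
Full months from October 2014 through October 2016 contribute their day counts.
Then 16 days into November 2016.
Total: 14 + 31 + 30 + 31 + 31 + 28 + 31 + 30 + 31 + 30 + 31 + 31 + 30 + 31 + 30 + 31 + 31 + 29 + 31 + 30 + 31 + 30 + 31 + 31 + 30 + 31 + 16 = 792.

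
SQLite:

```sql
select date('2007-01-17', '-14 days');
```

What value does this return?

2007-01-03

Going back 14 days within January lands on 2007-01-03.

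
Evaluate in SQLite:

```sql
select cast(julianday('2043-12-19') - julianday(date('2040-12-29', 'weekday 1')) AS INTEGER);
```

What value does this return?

1083

`weekday 1` advances to the next Monday; 2040-12-29 is a Saturday, so it moves forward to 2040-12-31.
0 days remain in December 2040 after the 31st (31 − 31).
Full months from January 2041 through November 2043 contribute their day counts.
Then 19 days into December 2043.
Total: 0 + 31 + 28 + 31 + 30 + 31 + 30 + 31 + 31 + 30 + 31 + 30 + 31 + 31 + 28 + 31 + 30 + 31 + 30 + 31 + 31 + 30 + 31 + 30 + 31 + 31 + 28 + 31 + 30 + 31 + 30 + 31 + 31 + 30 + 31 + 30 + 19 = 1083.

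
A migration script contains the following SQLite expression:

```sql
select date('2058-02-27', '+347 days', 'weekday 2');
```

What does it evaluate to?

Applying '+347 days' to 2058-02-27: counting 347 days forward gives 2059-02-09.
`weekday 2` advances to the next Tuesday; 2059-02-09 is a Sunday, so it moves forward to 2059-02-11.

2059-02-11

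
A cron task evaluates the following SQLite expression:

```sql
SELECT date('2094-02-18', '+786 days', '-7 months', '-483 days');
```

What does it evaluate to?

Applying '+786 days' to 2094-02-18: counting 786 days forward gives 2096-04-14.
Adding -7 months to 2096-04-14 gives 2095-09-14.
Applying '-483 days' to 2095-09-14: counting 483 days back gives 2094-05-19.

2094-05-19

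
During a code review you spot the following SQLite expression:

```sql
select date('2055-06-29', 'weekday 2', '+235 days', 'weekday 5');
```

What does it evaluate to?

`weekday 2` advances to the next Tuesday; 2055-06-29 is already a Tuesday, so it stays at 2055-06-29.
Applying '+235 days' to 2055-06-29: counting 235 days forward gives 2056-02-19.
`weekday 5` advances to the next Friday; 2056-02-19 is a Saturday, so it moves forward to 2056-02-25.

2056-02-25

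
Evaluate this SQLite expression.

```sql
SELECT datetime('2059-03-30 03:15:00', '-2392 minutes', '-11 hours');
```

2392 minutes = 39h 52m; -2392 minutes from 2059-03-30 03:15:00 is 2059-03-28 11:23:00 (crosses midnight).
-11 hours from 2059-03-28 11:23:00 is 2059-03-28 00:23:00.

2059-03-28 00:23:00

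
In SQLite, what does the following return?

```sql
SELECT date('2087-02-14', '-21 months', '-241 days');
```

2084-09-15

Adding -21 months to 2087-02-14 gives 2085-05-14.
Applying '-241 days' to 2085-05-14: counting 241 days back gives 2084-09-15.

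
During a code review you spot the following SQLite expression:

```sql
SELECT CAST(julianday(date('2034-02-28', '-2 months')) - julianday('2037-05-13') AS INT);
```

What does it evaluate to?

Adding -2 months to 2034-02-28 gives 2033-12-28.
3 days remain in December 2033 after the 28th (31 − 28).
Full months from January 2034 through April 2037 contribute their day counts.
Then 13 days into May 2037.
Total: 3 + 31 + 28 + 31 + 30 + 31 + 30 + 31 + 31 + 30 + 31 + 30 + 31 + 31 + 28 + 31 + 30 + 31 + 30 + 31 + 31 + 30 + 31 + 30 + 31 + 31 + 29 + 31 + 30 + 31 + 30 + 31 + 31 + 30 + 31 + 30 + 31 + 31 + 28 + 31 + 30 + 13 = 1232.
The subtraction is earlier − later, so the result is −1232 → -1232.

-1232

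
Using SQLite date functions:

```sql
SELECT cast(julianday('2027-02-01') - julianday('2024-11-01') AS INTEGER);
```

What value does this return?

29 days remain in November 2024 after the 1st (30 − 1).
Full months from December 2024 through January 2027 contribute their day counts.
Then 1 day into February 2027.
Total: 29 + 31 + 31 + 28 + 31 + 30 + 31 + 30 + 31 + 31 + 30 + 31 + 30 + 31 + 31 + 28 + 31 + 30 + 31 + 30 + 31 + 31 + 30 + 31 + 30 + 31 + 31 + 1 = 822.

822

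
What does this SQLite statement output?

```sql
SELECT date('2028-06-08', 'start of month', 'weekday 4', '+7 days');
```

`start of month` rewinds 2028-06-08 to 2028-06-01.
`weekday 4` advances to the next Thursday; 2028-06-01 is already a Thursday, so it stays at 2028-06-01.
Advancing 7 more days within June lands on 2028-06-08.

2028-06-08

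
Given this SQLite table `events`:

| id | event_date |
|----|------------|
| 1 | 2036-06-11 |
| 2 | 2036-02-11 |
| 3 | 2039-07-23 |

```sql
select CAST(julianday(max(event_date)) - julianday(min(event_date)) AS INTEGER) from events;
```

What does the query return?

1258

MIN = 2036-02-11, MAX = 2039-07-23.
18 days remain in February 2036 after the 11th (29 − 11).
Full months from March 2036 through June 2039 contribute their day counts.
Then 23 days into July 2039.
Total: 18 + 31 + 30 + 31 + 30 + 31 + 31 + 30 + 31 + 30 + 31 + 31 + 28 + 31 + 30 + 31 + 30 + 31 + 31 + 30 + 31 + 30 + 31 + 31 + 28 + 31 + 30 + 31 + 30 + 31 + 31 + 30 + 31 + 30 + 31 + 31 + 28 + 31 + 30 + 31 + 30 + 23 = 1258.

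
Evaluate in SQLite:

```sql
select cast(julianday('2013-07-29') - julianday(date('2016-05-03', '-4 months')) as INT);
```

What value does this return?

-888

Adding -4 months to 2016-05-03 gives 2016-01-03.
2 days remain in July 2013 after the 29th (31 − 29).
Full months from August 2013 through December 2015 contribute their day counts.
Then 3 days into January 2016.
Total: 2 + 31 + 30 + 31 + 30 + 31 + 31 + 28 + 31 + 30 + 31 + 30 + 31 + 31 + 30 + 31 + 30 + 31 + 31 + 28 + 31 + 30 + 31 + 30 + 31 + 31 + 30 + 31 + 30 + 31 + 3 = 888.
The subtraction is earlier − later, so the result is −888 → -888.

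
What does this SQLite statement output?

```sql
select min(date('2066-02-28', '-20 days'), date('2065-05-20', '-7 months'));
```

2064-10-20

date('2066-02-28', '-20 days') → 2066-02-08.
date('2065-05-20', '-7 months') → 2064-10-20.
Earlier of the two is 2064-10-20.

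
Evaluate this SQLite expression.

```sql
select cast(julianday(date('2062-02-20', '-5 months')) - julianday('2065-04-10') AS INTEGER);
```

Adding -5 months to 2062-02-20 gives 2061-09-20.
10 days remain in September 2061 after the 20th (30 − 20).
Full months from October 2061 through March 2065 contribute their day counts.
Then 10 days into April 2065.
Total: 10 + 31 + 30 + 31 + 31 + 28 + 31 + 30 + 31 + 30 + 31 + 31 + 30 + 31 + 30 + 31 + 31 + 28 + 31 + 30 + 31 + 30 + 31 + 31 + 30 + 31 + 30 + 31 + 31 + 29 + 31 + 30 + 31 + 30 + 31 + 31 + 30 + 31 + 30 + 31 + 31 + 28 + 31 + 10 = 1298.
The subtraction is earlier − later, so the result is −1298 → -1298.

-1298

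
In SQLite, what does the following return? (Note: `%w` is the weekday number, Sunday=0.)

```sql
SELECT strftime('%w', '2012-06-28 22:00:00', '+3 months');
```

First apply '+3 months': 2012-06-28 22:00:00 → 2012-09-28 22:00:00.
2012-09-28 is a Friday; with Sunday=0 that is 5.

5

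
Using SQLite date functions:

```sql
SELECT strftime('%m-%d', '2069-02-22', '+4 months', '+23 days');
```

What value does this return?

07-15

First apply '+4 months', '+23 days': 2069-02-22 → 2069-07-15.
`%m-%d` extracts the month-day: 07-15.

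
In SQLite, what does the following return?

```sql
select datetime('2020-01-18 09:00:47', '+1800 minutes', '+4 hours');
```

1800 minutes = 30h 0m; +1800 minutes from 2020-01-18 09:00:47 is 2020-01-19 15:00:47 (crosses midnight).
+4 hours from 2020-01-19 15:00:47 is 2020-01-19 19:00:47.

2020-01-19 19:00:47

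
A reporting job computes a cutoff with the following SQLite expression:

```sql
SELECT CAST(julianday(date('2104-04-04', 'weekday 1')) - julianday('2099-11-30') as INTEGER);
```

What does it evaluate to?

1589

`weekday 1` advances to the next Monday; 2104-04-04 is a Friday, so it moves forward to 2104-04-07.
0 days remain in November 2099 after the 30th (30 − 30).
Full months from December 2099 through March 2104 contribute their day counts.
Then 7 days into April 2104.
Total: 0 + 31 + 31 + 28 + 31 + 30 + 31 + 30 + 31 + 31 + 30 + 31 + 30 + 31 + 31 + 28 + 31 + 30 + 31 + 30 + 31 + 31 + 30 + 31 + 30 + 31 + 31 + 28 + 31 + 30 + 31 + 30 + 31 + 31 + 30 + 31 + 30 + 31 + 31 + 28 + 31 + 30 + 31 + 30 + 31 + 31 + 30 + 31 + 30 + 31 + 31 + 29 + 31 + 7 = 1589.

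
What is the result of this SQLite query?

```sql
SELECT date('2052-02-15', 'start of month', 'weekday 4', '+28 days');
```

`start of month` rewinds 2052-02-15 to 2052-02-01.
`weekday 4` advances to the next Thursday; 2052-02-01 is already a Thursday, so it stays at 2052-02-01.
Advancing 28 more days within February lands on 2052-02-29.

2052-02-29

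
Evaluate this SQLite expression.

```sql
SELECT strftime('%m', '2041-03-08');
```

03

`%m` extracts the 2-digit month (01-12): 03.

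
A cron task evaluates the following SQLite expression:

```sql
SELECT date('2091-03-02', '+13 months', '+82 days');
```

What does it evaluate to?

Adding +13 months to 2091-03-02 gives 2092-04-02.
Applying '+82 days' to 2092-04-02: counting 82 days forward gives 2092-06-23.

2092-06-23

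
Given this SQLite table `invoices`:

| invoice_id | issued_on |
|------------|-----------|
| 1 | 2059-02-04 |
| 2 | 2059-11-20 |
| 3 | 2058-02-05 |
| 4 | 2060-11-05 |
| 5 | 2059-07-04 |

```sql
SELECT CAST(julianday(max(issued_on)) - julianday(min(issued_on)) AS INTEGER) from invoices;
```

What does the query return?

MIN = 2058-02-05, MAX = 2060-11-05.
23 days remain in February 2058 after the 5th (28 − 5).
Full months from March 2058 through October 2060 contribute their day counts.
Then 5 days into November 2060.
Total: 23 + 31 + 30 + 31 + 30 + 31 + 31 + 30 + 31 + 30 + 31 + 31 + 28 + 31 + 30 + 31 + 30 + 31 + 31 + 30 + 31 + 30 + 31 + 31 + 29 + 31 + 30 + 31 + 30 + 31 + 31 + 30 + 31 + 5 = 1004.

1004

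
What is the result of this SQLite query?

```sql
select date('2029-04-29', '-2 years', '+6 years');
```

Adding -2 years to 2029-04-29 gives 2027-04-29.
Adding +6 years to 2027-04-29 gives 2033-04-29.

2033-04-29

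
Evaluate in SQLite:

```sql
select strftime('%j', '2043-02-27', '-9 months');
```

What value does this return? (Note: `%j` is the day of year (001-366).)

First apply '-9 months': 2043-02-27 → 2042-05-27.
Day-of-year for 2042-05-27: days since 2042-01-01 inclusive = 147, zero-padded to 147.

147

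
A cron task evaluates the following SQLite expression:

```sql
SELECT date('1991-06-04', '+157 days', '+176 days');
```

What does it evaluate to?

1992-05-02

Applying '+157 days' to 1991-06-04: counting 157 days forward gives 1991-11-08.
Applying '+176 days' to 1991-11-08: counting 176 days forward gives 1992-05-02.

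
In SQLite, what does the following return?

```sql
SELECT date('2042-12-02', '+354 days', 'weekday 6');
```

Applying '+354 days' to 2042-12-02: counting 354 days forward gives 2043-11-21.
`weekday 6` advances to the next Saturday; 2043-11-21 is already a Saturday, so it stays at 2043-11-21.

2043-11-21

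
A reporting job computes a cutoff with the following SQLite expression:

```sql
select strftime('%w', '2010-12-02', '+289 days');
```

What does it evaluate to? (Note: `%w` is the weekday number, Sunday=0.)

6

First apply '+289 days': 2010-12-02 → 2011-09-17.
2011-09-17 is a Saturday; with Sunday=0 that is 6.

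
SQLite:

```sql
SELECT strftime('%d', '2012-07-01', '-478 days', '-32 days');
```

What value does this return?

First apply '-478 days', '-32 days': 2012-07-01 → 2011-02-07.
`%d` extracts the 2-digit day of month: 07.

07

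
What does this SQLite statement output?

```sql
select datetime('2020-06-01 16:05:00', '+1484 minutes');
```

1484 minutes = 24h 44m; +1484 minutes from 2020-06-01 16:05:00 is 2020-06-02 16:49:00 (crosses midnight).

2020-06-02 16:49:00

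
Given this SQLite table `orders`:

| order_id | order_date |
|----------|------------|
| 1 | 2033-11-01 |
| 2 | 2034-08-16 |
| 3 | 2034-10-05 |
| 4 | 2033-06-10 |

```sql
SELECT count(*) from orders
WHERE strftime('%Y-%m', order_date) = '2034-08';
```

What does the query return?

1

Rows with year-month 2034-08: 2034-08-16 → 1.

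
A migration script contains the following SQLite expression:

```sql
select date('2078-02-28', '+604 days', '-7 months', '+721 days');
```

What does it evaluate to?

Applying '+604 days' to 2078-02-28: counting 604 days forward gives 2079-10-25.
Adding -7 months to 2079-10-25 gives 2079-03-25.
Applying '+721 days' to 2079-03-25: counting 721 days forward gives 2081-03-15.

2081-03-15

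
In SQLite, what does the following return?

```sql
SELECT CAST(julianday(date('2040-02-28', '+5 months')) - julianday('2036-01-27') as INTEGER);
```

1644

Adding +5 months to 2040-02-28 gives 2040-07-28.
4 days remain in January 2036 after the 27th (31 − 27).
Full months from February 2036 through June 2040 contribute their day counts.
Then 28 days into July 2040.
Total: 4 + 29 + 31 + 30 + 31 + 30 + 31 + 31 + 30 + 31 + 30 + 31 + 31 + 28 + 31 + 30 + 31 + 30 + 31 + 31 + 30 + 31 + 30 + 31 + 31 + 28 + 31 + 30 + 31 + 30 + 31 + 31 + 30 + 31 + 30 + 31 + 31 + 28 + 31 + 30 + 31 + 30 + 31 + 31 + 30 + 31 + 30 + 31 + 31 + 29 + 31 + 30 + 31 + 30 + 28 = 1644.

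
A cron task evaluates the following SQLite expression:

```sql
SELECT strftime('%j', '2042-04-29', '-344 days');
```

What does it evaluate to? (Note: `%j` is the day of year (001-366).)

First apply '-344 days': 2042-04-29 → 2041-05-20.
Day-of-year for 2041-05-20: days since 2041-01-01 inclusive = 140, zero-padded to 140.

140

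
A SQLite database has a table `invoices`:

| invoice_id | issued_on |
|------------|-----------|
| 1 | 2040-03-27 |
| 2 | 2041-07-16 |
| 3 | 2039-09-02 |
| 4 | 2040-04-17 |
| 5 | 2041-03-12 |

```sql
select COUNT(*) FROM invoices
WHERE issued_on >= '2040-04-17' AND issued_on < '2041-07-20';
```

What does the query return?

Rows in [2040-04-17, 2041-07-20): 2041-07-16, 2040-04-17, 2041-03-12 → 3 rows.

3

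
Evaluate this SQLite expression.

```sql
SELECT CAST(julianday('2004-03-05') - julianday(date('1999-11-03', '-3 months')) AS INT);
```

1676

Adding -3 months to 1999-11-03 gives 1999-08-03.
28 days remain in August 1999 after the 3rd (31 − 3).
Full months from September 1999 through February 2004 contribute their day counts.
Then 5 days into March 2004.
Total: 28 + 30 + 31 + 30 + 31 + 31 + 29 + 31 + 30 + 31 + 30 + 31 + 31 + 30 + 31 + 30 + 31 + 31 + 28 + 31 + 30 + 31 + 30 + 31 + 31 + 30 + 31 + 30 + 31 + 31 + 28 + 31 + 30 + 31 + 30 + 31 + 31 + 30 + 31 + 30 + 31 + 31 + 28 + 31 + 30 + 31 + 30 + 31 + 31 + 30 + 31 + 30 + 31 + 31 + 29 + 5 = 1676.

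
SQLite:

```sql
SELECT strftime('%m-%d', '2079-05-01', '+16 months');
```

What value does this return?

09-01

First apply '+16 months': 2079-05-01 → 2080-09-01.
`%m-%d` extracts the month-day: 09-01.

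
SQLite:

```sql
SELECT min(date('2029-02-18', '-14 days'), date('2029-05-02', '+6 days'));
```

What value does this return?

date('2029-02-18', '-14 days') → 2029-02-04.
date('2029-05-02', '+6 days') → 2029-05-08.
Earlier of the two is 2029-02-04.

2029-02-04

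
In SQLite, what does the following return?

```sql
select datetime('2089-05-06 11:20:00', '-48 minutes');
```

-48 minutes from 2089-05-06 11:20:00 is 2089-05-06 10:32:00.

2089-05-06 10:32:00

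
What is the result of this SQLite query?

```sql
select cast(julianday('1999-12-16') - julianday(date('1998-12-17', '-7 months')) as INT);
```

Adding -7 months to 1998-12-17 gives 1998-05-17.
14 days remain in May 1998 after the 17th (31 − 17).
Full months from June 1998 through November 1999 contribute their day counts.
Then 16 days into December 1999.
Total: 14 + 30 + 31 + 31 + 30 + 31 + 30 + 31 + 31 + 28 + 31 + 30 + 31 + 30 + 31 + 31 + 30 + 31 + 30 + 16 = 578.

578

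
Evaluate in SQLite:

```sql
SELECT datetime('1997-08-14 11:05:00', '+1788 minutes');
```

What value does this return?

1788 minutes = 29h 48m; +1788 minutes from 1997-08-14 11:05:00 is 1997-08-15 16:53:00 (crosses midnight).

1997-08-15 16:53:00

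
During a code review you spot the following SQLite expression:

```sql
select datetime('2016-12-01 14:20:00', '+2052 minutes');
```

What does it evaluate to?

2016-12-03 00:32:00

2052 minutes = 34h 12m; +2052 minutes from 2016-12-01 14:20:00 is 2016-12-03 00:32:00 (crosses midnight).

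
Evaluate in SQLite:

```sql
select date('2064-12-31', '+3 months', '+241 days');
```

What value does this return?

2065-11-27

Adding +3 months to 2064-12-31 gives 2065-03-31.
Applying '+241 days' to 2065-03-31: counting 241 days forward gives 2065-11-27.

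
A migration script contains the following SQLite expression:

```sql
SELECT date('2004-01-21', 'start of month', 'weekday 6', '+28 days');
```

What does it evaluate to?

2004-01-31

`start of month` rewinds 2004-01-21 to 2004-01-01.
`weekday 6` advances to the next Saturday; 2004-01-01 is a Thursday, so it moves forward to 2004-01-03.
Advancing 28 more days within January lands on 2004-01-31.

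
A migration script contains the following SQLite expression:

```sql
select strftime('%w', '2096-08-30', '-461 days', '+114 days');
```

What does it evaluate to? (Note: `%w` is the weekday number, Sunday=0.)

0

First apply '-461 days', '+114 days': 2096-08-30 → 2095-09-18.
2095-09-18 is a Sunday; with Sunday=0 that is 0.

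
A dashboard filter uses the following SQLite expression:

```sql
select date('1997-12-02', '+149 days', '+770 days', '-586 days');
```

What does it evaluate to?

1998-10-31

Applying '+149 days' to 1997-12-02: counting 149 days forward gives 1998-04-30.
Applying '+770 days' to 1998-04-30: counting 770 days forward gives 2000-06-08.
Applying '-586 days' to 2000-06-08: counting 586 days back gives 1998-10-31.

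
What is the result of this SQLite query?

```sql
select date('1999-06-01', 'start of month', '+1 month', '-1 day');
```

`start of month` rewinds 1999-06-01 to 1999-06-01.
Adding +1 month to 1999-06-01 gives 1999-07-01.
Going back 1 day from 1999-07-01 reaches 1999-06-30 (last day of June, 30 days).

1999-06-30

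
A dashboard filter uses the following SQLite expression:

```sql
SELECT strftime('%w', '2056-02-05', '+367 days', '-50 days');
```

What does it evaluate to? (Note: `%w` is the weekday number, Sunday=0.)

1

First apply '+367 days', '-50 days': 2056-02-05 → 2056-12-18.
2056-12-18 is a Monday; with Sunday=0 that is 1.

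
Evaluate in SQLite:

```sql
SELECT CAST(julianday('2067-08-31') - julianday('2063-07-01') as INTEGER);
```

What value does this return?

30 days remain in July 2063 after the 1st (31 − 1).
Full months from August 2063 through July 2067 contribute their day counts.
Then 31 days into August 2067.
Total: 30 + 31 + 30 + 31 + 30 + 31 + 31 + 29 + 31 + 30 + 31 + 30 + 31 + 31 + 30 + 31 + 30 + 31 + 31 + 28 + 31 + 30 + 31 + 30 + 31 + 31 + 30 + 31 + 30 + 31 + 31 + 28 + 31 + 30 + 31 + 30 + 31 + 31 + 30 + 31 + 30 + 31 + 31 + 28 + 31 + 30 + 31 + 30 + 31 + 31 = 1522.

1522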